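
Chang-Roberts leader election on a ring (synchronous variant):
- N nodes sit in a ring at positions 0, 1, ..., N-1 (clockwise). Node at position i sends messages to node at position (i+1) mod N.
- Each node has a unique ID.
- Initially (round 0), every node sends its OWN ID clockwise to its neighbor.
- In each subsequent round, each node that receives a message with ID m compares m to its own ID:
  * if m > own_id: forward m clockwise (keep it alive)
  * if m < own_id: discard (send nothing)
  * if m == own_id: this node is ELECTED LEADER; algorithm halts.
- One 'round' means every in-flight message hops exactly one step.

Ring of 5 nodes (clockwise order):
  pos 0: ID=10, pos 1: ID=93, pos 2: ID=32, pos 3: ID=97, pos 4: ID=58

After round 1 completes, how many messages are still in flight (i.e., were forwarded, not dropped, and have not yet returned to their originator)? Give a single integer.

Answer: 3

Derivation:
Round 1: pos1(id93) recv 10: drop; pos2(id32) recv 93: fwd; pos3(id97) recv 32: drop; pos4(id58) recv 97: fwd; pos0(id10) recv 58: fwd
After round 1: 3 messages still in flight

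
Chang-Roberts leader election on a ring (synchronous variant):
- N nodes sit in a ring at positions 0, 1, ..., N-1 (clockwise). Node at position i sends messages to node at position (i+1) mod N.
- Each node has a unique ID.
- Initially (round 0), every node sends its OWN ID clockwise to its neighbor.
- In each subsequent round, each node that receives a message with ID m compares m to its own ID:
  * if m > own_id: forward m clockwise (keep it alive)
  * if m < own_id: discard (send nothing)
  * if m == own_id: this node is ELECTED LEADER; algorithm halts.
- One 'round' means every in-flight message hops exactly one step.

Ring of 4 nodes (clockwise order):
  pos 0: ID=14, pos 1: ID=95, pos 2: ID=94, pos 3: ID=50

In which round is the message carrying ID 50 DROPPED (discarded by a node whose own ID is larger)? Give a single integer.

Round 1: pos1(id95) recv 14: drop; pos2(id94) recv 95: fwd; pos3(id50) recv 94: fwd; pos0(id14) recv 50: fwd
Round 2: pos3(id50) recv 95: fwd; pos0(id14) recv 94: fwd; pos1(id95) recv 50: drop
Round 3: pos0(id14) recv 95: fwd; pos1(id95) recv 94: drop
Round 4: pos1(id95) recv 95: ELECTED
Message ID 50 originates at pos 3; dropped at pos 1 in round 2

Answer: 2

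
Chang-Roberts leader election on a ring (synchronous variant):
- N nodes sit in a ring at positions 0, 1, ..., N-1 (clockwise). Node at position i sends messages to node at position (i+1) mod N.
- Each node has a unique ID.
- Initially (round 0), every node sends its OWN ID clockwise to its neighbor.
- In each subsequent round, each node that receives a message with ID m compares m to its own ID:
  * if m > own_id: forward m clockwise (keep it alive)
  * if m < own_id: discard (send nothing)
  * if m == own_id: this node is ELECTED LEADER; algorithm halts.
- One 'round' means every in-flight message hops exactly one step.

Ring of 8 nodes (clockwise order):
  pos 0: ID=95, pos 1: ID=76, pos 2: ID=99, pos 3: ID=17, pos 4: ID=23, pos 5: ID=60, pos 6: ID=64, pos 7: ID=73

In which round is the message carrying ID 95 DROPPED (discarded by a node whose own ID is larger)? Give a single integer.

Answer: 2

Derivation:
Round 1: pos1(id76) recv 95: fwd; pos2(id99) recv 76: drop; pos3(id17) recv 99: fwd; pos4(id23) recv 17: drop; pos5(id60) recv 23: drop; pos6(id64) recv 60: drop; pos7(id73) recv 64: drop; pos0(id95) recv 73: drop
Round 2: pos2(id99) recv 95: drop; pos4(id23) recv 99: fwd
Round 3: pos5(id60) recv 99: fwd
Round 4: pos6(id64) recv 99: fwd
Round 5: pos7(id73) recv 99: fwd
Round 6: pos0(id95) recv 99: fwd
Round 7: pos1(id76) recv 99: fwd
Round 8: pos2(id99) recv 99: ELECTED
Message ID 95 originates at pos 0; dropped at pos 2 in round 2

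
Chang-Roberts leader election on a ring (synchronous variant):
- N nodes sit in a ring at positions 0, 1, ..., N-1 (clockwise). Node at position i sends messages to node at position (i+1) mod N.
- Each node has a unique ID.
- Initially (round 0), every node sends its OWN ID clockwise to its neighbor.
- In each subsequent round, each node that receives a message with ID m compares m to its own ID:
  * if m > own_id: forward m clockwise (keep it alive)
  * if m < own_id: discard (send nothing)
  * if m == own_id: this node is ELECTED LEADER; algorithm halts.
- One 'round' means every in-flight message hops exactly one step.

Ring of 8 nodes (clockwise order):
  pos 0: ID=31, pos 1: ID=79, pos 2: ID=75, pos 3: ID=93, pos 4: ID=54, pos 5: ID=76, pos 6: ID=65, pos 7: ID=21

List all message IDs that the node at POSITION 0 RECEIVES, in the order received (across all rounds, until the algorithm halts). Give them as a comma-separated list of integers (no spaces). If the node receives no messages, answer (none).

Round 1: pos1(id79) recv 31: drop; pos2(id75) recv 79: fwd; pos3(id93) recv 75: drop; pos4(id54) recv 93: fwd; pos5(id76) recv 54: drop; pos6(id65) recv 76: fwd; pos7(id21) recv 65: fwd; pos0(id31) recv 21: drop
Round 2: pos3(id93) recv 79: drop; pos5(id76) recv 93: fwd; pos7(id21) recv 76: fwd; pos0(id31) recv 65: fwd
Round 3: pos6(id65) recv 93: fwd; pos0(id31) recv 76: fwd; pos1(id79) recv 65: drop
Round 4: pos7(id21) recv 93: fwd; pos1(id79) recv 76: drop
Round 5: pos0(id31) recv 93: fwd
Round 6: pos1(id79) recv 93: fwd
Round 7: pos2(id75) recv 93: fwd
Round 8: pos3(id93) recv 93: ELECTED

Answer: 21,65,76,93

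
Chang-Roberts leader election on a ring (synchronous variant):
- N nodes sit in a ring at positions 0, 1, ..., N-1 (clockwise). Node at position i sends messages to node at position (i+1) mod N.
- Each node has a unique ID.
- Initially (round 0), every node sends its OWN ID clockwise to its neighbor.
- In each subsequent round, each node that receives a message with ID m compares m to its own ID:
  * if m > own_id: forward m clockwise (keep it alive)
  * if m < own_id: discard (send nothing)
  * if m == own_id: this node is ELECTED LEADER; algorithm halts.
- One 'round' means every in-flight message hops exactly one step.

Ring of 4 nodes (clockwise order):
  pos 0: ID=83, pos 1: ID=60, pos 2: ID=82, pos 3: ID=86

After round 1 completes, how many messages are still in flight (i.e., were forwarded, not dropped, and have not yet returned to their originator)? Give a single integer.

Answer: 2

Derivation:
Round 1: pos1(id60) recv 83: fwd; pos2(id82) recv 60: drop; pos3(id86) recv 82: drop; pos0(id83) recv 86: fwd
After round 1: 2 messages still in flight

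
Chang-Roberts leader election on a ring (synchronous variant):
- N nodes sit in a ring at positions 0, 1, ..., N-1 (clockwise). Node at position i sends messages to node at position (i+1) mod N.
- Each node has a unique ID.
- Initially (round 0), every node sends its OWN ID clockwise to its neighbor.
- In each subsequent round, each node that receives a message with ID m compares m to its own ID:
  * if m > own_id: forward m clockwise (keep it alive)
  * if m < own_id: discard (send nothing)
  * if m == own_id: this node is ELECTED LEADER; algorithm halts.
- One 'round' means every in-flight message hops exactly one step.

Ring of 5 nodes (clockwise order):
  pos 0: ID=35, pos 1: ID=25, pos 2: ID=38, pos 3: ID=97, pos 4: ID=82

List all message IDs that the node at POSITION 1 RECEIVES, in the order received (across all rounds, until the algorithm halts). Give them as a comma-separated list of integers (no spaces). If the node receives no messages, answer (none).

Round 1: pos1(id25) recv 35: fwd; pos2(id38) recv 25: drop; pos3(id97) recv 38: drop; pos4(id82) recv 97: fwd; pos0(id35) recv 82: fwd
Round 2: pos2(id38) recv 35: drop; pos0(id35) recv 97: fwd; pos1(id25) recv 82: fwd
Round 3: pos1(id25) recv 97: fwd; pos2(id38) recv 82: fwd
Round 4: pos2(id38) recv 97: fwd; pos3(id97) recv 82: drop
Round 5: pos3(id97) recv 97: ELECTED

Answer: 35,82,97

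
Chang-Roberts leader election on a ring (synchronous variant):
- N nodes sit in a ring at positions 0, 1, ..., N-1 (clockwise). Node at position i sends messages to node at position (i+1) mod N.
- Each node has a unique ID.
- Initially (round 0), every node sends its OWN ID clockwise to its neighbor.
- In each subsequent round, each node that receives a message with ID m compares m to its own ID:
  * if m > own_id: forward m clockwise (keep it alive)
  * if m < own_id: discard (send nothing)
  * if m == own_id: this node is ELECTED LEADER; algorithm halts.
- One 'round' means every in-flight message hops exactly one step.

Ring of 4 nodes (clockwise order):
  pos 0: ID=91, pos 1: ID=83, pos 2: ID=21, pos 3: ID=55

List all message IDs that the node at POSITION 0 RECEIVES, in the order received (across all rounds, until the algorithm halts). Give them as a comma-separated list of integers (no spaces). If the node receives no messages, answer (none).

Answer: 55,83,91

Derivation:
Round 1: pos1(id83) recv 91: fwd; pos2(id21) recv 83: fwd; pos3(id55) recv 21: drop; pos0(id91) recv 55: drop
Round 2: pos2(id21) recv 91: fwd; pos3(id55) recv 83: fwd
Round 3: pos3(id55) recv 91: fwd; pos0(id91) recv 83: drop
Round 4: pos0(id91) recv 91: ELECTED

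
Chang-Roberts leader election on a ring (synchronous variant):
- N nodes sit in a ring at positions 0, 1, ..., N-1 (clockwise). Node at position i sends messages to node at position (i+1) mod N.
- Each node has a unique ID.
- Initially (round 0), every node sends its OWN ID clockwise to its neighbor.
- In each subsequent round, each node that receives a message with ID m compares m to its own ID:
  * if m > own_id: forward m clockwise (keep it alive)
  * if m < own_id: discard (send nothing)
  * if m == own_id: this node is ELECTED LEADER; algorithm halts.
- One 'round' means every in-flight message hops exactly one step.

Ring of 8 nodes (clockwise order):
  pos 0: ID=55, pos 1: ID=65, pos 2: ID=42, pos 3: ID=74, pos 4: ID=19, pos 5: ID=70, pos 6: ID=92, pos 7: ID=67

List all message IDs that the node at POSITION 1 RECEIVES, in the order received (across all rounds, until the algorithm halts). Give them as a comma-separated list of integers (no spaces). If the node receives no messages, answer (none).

Answer: 55,67,92

Derivation:
Round 1: pos1(id65) recv 55: drop; pos2(id42) recv 65: fwd; pos3(id74) recv 42: drop; pos4(id19) recv 74: fwd; pos5(id70) recv 19: drop; pos6(id92) recv 70: drop; pos7(id67) recv 92: fwd; pos0(id55) recv 67: fwd
Round 2: pos3(id74) recv 65: drop; pos5(id70) recv 74: fwd; pos0(id55) recv 92: fwd; pos1(id65) recv 67: fwd
Round 3: pos6(id92) recv 74: drop; pos1(id65) recv 92: fwd; pos2(id42) recv 67: fwd
Round 4: pos2(id42) recv 92: fwd; pos3(id74) recv 67: drop
Round 5: pos3(id74) recv 92: fwd
Round 6: pos4(id19) recv 92: fwd
Round 7: pos5(id70) recv 92: fwd
Round 8: pos6(id92) recv 92: ELECTED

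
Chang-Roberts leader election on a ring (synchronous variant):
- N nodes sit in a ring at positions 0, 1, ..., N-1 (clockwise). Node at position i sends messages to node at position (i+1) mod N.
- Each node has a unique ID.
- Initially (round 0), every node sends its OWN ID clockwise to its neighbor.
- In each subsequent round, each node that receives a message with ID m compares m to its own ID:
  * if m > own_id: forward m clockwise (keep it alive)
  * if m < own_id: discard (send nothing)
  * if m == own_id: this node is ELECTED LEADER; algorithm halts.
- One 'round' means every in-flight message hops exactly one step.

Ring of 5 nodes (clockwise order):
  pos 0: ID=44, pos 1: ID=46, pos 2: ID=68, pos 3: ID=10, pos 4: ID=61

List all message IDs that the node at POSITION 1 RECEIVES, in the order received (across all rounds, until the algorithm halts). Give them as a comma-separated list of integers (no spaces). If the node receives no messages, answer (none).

Answer: 44,61,68

Derivation:
Round 1: pos1(id46) recv 44: drop; pos2(id68) recv 46: drop; pos3(id10) recv 68: fwd; pos4(id61) recv 10: drop; pos0(id44) recv 61: fwd
Round 2: pos4(id61) recv 68: fwd; pos1(id46) recv 61: fwd
Round 3: pos0(id44) recv 68: fwd; pos2(id68) recv 61: drop
Round 4: pos1(id46) recv 68: fwd
Round 5: pos2(id68) recv 68: ELECTED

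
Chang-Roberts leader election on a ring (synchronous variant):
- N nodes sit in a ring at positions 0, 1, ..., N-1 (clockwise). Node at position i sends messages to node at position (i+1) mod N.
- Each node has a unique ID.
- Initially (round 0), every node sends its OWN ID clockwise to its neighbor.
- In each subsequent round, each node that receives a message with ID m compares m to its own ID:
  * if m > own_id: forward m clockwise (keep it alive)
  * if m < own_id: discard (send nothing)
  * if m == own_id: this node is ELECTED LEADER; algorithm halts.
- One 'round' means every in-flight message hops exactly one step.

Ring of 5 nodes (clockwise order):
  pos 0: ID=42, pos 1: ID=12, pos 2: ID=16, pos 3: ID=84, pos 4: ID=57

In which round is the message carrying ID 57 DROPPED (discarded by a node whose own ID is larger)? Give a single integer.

Round 1: pos1(id12) recv 42: fwd; pos2(id16) recv 12: drop; pos3(id84) recv 16: drop; pos4(id57) recv 84: fwd; pos0(id42) recv 57: fwd
Round 2: pos2(id16) recv 42: fwd; pos0(id42) recv 84: fwd; pos1(id12) recv 57: fwd
Round 3: pos3(id84) recv 42: drop; pos1(id12) recv 84: fwd; pos2(id16) recv 57: fwd
Round 4: pos2(id16) recv 84: fwd; pos3(id84) recv 57: drop
Round 5: pos3(id84) recv 84: ELECTED
Message ID 57 originates at pos 4; dropped at pos 3 in round 4

Answer: 4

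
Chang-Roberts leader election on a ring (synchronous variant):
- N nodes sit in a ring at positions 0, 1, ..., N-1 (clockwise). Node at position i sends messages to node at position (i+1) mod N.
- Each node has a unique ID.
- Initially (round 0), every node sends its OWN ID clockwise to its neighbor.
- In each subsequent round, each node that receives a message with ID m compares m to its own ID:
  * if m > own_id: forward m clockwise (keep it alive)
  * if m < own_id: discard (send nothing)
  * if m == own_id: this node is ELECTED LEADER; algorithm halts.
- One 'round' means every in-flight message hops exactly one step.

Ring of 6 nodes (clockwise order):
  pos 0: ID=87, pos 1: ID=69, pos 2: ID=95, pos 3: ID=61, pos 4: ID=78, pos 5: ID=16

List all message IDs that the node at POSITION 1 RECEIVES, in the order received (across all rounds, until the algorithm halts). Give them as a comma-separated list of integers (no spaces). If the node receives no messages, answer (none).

Round 1: pos1(id69) recv 87: fwd; pos2(id95) recv 69: drop; pos3(id61) recv 95: fwd; pos4(id78) recv 61: drop; pos5(id16) recv 78: fwd; pos0(id87) recv 16: drop
Round 2: pos2(id95) recv 87: drop; pos4(id78) recv 95: fwd; pos0(id87) recv 78: drop
Round 3: pos5(id16) recv 95: fwd
Round 4: pos0(id87) recv 95: fwd
Round 5: pos1(id69) recv 95: fwd
Round 6: pos2(id95) recv 95: ELECTED

Answer: 87,95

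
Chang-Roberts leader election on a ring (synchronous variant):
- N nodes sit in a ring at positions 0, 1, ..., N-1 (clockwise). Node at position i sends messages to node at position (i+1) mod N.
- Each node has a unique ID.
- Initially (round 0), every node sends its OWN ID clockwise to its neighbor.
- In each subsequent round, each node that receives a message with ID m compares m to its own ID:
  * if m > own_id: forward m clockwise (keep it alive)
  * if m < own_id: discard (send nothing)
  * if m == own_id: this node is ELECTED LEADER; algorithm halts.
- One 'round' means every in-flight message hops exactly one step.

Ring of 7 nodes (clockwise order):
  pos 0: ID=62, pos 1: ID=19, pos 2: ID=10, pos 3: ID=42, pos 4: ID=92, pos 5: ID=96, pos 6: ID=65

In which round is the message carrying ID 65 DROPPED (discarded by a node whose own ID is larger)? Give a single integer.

Round 1: pos1(id19) recv 62: fwd; pos2(id10) recv 19: fwd; pos3(id42) recv 10: drop; pos4(id92) recv 42: drop; pos5(id96) recv 92: drop; pos6(id65) recv 96: fwd; pos0(id62) recv 65: fwd
Round 2: pos2(id10) recv 62: fwd; pos3(id42) recv 19: drop; pos0(id62) recv 96: fwd; pos1(id19) recv 65: fwd
Round 3: pos3(id42) recv 62: fwd; pos1(id19) recv 96: fwd; pos2(id10) recv 65: fwd
Round 4: pos4(id92) recv 62: drop; pos2(id10) recv 96: fwd; pos3(id42) recv 65: fwd
Round 5: pos3(id42) recv 96: fwd; pos4(id92) recv 65: drop
Round 6: pos4(id92) recv 96: fwd
Round 7: pos5(id96) recv 96: ELECTED
Message ID 65 originates at pos 6; dropped at pos 4 in round 5

Answer: 5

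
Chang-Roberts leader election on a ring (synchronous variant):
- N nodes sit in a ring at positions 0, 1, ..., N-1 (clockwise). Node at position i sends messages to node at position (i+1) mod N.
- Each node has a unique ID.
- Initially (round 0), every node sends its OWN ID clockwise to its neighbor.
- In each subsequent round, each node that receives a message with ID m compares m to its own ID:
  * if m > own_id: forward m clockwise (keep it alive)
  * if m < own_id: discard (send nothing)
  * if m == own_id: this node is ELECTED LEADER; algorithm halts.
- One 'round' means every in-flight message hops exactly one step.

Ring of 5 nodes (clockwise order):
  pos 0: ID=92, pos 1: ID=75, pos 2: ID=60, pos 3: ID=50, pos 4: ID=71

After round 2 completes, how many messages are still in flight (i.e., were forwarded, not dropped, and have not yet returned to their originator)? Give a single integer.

Answer: 2

Derivation:
Round 1: pos1(id75) recv 92: fwd; pos2(id60) recv 75: fwd; pos3(id50) recv 60: fwd; pos4(id71) recv 50: drop; pos0(id92) recv 71: drop
Round 2: pos2(id60) recv 92: fwd; pos3(id50) recv 75: fwd; pos4(id71) recv 60: drop
After round 2: 2 messages still in flight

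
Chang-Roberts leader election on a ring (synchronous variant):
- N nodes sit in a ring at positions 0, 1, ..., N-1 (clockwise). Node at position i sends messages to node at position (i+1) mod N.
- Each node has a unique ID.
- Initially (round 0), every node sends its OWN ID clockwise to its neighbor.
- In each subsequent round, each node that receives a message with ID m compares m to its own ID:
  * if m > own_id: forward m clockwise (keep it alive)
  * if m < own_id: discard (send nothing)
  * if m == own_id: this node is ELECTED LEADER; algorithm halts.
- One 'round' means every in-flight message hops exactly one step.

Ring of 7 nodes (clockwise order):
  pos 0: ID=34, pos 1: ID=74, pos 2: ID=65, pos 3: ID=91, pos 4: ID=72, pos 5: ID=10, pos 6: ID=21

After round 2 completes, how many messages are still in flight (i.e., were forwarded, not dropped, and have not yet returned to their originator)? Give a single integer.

Answer: 2

Derivation:
Round 1: pos1(id74) recv 34: drop; pos2(id65) recv 74: fwd; pos3(id91) recv 65: drop; pos4(id72) recv 91: fwd; pos5(id10) recv 72: fwd; pos6(id21) recv 10: drop; pos0(id34) recv 21: drop
Round 2: pos3(id91) recv 74: drop; pos5(id10) recv 91: fwd; pos6(id21) recv 72: fwd
After round 2: 2 messages still in flight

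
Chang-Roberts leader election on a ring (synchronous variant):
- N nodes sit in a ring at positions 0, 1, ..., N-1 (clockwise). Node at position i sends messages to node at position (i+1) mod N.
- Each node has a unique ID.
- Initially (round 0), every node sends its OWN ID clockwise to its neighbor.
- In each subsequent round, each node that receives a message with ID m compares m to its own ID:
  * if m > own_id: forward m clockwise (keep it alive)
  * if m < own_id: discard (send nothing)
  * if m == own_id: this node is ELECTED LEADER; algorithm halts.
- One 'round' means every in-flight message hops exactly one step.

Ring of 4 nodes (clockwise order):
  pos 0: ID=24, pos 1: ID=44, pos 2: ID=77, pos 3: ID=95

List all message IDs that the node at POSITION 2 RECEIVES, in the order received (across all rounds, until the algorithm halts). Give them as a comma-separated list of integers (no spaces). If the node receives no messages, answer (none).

Answer: 44,95

Derivation:
Round 1: pos1(id44) recv 24: drop; pos2(id77) recv 44: drop; pos3(id95) recv 77: drop; pos0(id24) recv 95: fwd
Round 2: pos1(id44) recv 95: fwd
Round 3: pos2(id77) recv 95: fwd
Round 4: pos3(id95) recv 95: ELECTED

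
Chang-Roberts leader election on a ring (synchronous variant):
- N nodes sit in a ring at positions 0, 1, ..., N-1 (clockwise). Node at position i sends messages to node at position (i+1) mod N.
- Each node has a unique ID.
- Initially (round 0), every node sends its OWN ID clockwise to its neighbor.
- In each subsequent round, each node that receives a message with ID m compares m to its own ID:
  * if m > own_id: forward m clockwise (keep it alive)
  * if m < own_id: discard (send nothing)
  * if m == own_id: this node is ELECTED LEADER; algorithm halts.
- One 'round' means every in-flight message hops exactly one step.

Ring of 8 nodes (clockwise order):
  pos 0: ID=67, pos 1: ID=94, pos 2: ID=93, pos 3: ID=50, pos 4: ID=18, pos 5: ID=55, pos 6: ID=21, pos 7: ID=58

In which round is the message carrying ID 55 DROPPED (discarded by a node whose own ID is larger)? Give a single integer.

Answer: 2

Derivation:
Round 1: pos1(id94) recv 67: drop; pos2(id93) recv 94: fwd; pos3(id50) recv 93: fwd; pos4(id18) recv 50: fwd; pos5(id55) recv 18: drop; pos6(id21) recv 55: fwd; pos7(id58) recv 21: drop; pos0(id67) recv 58: drop
Round 2: pos3(id50) recv 94: fwd; pos4(id18) recv 93: fwd; pos5(id55) recv 50: drop; pos7(id58) recv 55: drop
Round 3: pos4(id18) recv 94: fwd; pos5(id55) recv 93: fwd
Round 4: pos5(id55) recv 94: fwd; pos6(id21) recv 93: fwd
Round 5: pos6(id21) recv 94: fwd; pos7(id58) recv 93: fwd
Round 6: pos7(id58) recv 94: fwd; pos0(id67) recv 93: fwd
Round 7: pos0(id67) recv 94: fwd; pos1(id94) recv 93: drop
Round 8: pos1(id94) recv 94: ELECTED
Message ID 55 originates at pos 5; dropped at pos 7 in round 2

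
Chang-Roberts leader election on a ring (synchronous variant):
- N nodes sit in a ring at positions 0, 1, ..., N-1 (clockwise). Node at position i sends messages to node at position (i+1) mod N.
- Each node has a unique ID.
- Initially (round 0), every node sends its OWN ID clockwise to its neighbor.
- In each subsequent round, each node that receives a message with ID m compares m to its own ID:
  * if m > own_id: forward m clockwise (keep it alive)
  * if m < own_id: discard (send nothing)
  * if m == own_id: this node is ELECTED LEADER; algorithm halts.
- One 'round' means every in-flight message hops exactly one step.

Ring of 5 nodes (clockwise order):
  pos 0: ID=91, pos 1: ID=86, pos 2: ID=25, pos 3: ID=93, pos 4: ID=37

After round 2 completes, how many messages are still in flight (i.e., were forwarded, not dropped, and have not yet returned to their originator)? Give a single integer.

Round 1: pos1(id86) recv 91: fwd; pos2(id25) recv 86: fwd; pos3(id93) recv 25: drop; pos4(id37) recv 93: fwd; pos0(id91) recv 37: drop
Round 2: pos2(id25) recv 91: fwd; pos3(id93) recv 86: drop; pos0(id91) recv 93: fwd
After round 2: 2 messages still in flight

Answer: 2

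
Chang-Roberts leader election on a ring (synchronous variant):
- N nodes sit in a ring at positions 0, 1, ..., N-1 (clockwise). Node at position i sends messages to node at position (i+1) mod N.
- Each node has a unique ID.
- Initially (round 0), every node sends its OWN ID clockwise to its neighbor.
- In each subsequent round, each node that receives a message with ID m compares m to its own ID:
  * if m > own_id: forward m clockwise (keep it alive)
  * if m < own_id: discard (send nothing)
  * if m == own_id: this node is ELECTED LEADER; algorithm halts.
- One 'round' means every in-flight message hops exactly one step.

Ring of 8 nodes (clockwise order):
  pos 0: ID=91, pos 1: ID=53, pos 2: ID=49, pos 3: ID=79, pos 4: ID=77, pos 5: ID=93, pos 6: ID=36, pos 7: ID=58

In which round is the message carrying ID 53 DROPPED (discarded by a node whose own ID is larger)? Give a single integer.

Round 1: pos1(id53) recv 91: fwd; pos2(id49) recv 53: fwd; pos3(id79) recv 49: drop; pos4(id77) recv 79: fwd; pos5(id93) recv 77: drop; pos6(id36) recv 93: fwd; pos7(id58) recv 36: drop; pos0(id91) recv 58: drop
Round 2: pos2(id49) recv 91: fwd; pos3(id79) recv 53: drop; pos5(id93) recv 79: drop; pos7(id58) recv 93: fwd
Round 3: pos3(id79) recv 91: fwd; pos0(id91) recv 93: fwd
Round 4: pos4(id77) recv 91: fwd; pos1(id53) recv 93: fwd
Round 5: pos5(id93) recv 91: drop; pos2(id49) recv 93: fwd
Round 6: pos3(id79) recv 93: fwd
Round 7: pos4(id77) recv 93: fwd
Round 8: pos5(id93) recv 93: ELECTED
Message ID 53 originates at pos 1; dropped at pos 3 in round 2

Answer: 2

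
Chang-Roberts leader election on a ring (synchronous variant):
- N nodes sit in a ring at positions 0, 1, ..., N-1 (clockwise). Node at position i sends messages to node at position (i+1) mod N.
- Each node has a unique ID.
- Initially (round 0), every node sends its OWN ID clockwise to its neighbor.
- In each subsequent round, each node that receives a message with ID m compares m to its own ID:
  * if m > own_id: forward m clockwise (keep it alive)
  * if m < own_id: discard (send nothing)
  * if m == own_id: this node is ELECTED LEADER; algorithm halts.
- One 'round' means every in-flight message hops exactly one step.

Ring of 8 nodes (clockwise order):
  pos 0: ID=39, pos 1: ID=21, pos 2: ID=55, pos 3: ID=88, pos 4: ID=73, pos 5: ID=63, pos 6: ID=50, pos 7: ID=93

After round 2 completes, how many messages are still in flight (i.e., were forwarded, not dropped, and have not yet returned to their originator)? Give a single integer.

Round 1: pos1(id21) recv 39: fwd; pos2(id55) recv 21: drop; pos3(id88) recv 55: drop; pos4(id73) recv 88: fwd; pos5(id63) recv 73: fwd; pos6(id50) recv 63: fwd; pos7(id93) recv 50: drop; pos0(id39) recv 93: fwd
Round 2: pos2(id55) recv 39: drop; pos5(id63) recv 88: fwd; pos6(id50) recv 73: fwd; pos7(id93) recv 63: drop; pos1(id21) recv 93: fwd
After round 2: 3 messages still in flight

Answer: 3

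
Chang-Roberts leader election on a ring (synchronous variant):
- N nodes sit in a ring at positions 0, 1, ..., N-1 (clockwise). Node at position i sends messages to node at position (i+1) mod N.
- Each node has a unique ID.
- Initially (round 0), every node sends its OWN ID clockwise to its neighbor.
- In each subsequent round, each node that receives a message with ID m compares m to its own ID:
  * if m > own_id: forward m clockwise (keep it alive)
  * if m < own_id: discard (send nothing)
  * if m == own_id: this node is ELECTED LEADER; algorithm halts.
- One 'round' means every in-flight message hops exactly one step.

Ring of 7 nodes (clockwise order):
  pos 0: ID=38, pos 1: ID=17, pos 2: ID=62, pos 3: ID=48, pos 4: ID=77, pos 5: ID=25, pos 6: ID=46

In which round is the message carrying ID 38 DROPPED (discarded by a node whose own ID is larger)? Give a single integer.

Round 1: pos1(id17) recv 38: fwd; pos2(id62) recv 17: drop; pos3(id48) recv 62: fwd; pos4(id77) recv 48: drop; pos5(id25) recv 77: fwd; pos6(id46) recv 25: drop; pos0(id38) recv 46: fwd
Round 2: pos2(id62) recv 38: drop; pos4(id77) recv 62: drop; pos6(id46) recv 77: fwd; pos1(id17) recv 46: fwd
Round 3: pos0(id38) recv 77: fwd; pos2(id62) recv 46: drop
Round 4: pos1(id17) recv 77: fwd
Round 5: pos2(id62) recv 77: fwd
Round 6: pos3(id48) recv 77: fwd
Round 7: pos4(id77) recv 77: ELECTED
Message ID 38 originates at pos 0; dropped at pos 2 in round 2

Answer: 2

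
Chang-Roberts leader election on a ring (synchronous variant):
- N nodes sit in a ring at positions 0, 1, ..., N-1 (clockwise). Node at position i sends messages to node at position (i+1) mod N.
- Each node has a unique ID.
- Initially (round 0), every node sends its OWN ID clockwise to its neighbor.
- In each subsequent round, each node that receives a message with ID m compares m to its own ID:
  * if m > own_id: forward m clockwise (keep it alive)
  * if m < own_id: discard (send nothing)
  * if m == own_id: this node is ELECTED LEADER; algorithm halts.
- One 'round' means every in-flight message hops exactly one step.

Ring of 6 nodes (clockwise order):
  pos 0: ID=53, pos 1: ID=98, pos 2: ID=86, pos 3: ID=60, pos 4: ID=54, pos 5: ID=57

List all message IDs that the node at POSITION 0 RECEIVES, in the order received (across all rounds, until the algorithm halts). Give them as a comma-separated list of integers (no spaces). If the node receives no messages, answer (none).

Round 1: pos1(id98) recv 53: drop; pos2(id86) recv 98: fwd; pos3(id60) recv 86: fwd; pos4(id54) recv 60: fwd; pos5(id57) recv 54: drop; pos0(id53) recv 57: fwd
Round 2: pos3(id60) recv 98: fwd; pos4(id54) recv 86: fwd; pos5(id57) recv 60: fwd; pos1(id98) recv 57: drop
Round 3: pos4(id54) recv 98: fwd; pos5(id57) recv 86: fwd; pos0(id53) recv 60: fwd
Round 4: pos5(id57) recv 98: fwd; pos0(id53) recv 86: fwd; pos1(id98) recv 60: drop
Round 5: pos0(id53) recv 98: fwd; pos1(id98) recv 86: drop
Round 6: pos1(id98) recv 98: ELECTED

Answer: 57,60,86,98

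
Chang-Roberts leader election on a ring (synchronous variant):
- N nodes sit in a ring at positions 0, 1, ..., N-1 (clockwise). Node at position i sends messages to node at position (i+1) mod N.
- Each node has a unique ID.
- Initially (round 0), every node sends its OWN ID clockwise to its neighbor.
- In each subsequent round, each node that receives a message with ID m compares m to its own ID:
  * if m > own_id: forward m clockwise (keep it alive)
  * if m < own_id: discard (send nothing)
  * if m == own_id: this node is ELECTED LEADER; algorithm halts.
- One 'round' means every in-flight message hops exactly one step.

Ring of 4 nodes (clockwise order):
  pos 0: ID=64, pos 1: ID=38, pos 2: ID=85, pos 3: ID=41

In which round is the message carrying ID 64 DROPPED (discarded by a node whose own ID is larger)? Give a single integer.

Answer: 2

Derivation:
Round 1: pos1(id38) recv 64: fwd; pos2(id85) recv 38: drop; pos3(id41) recv 85: fwd; pos0(id64) recv 41: drop
Round 2: pos2(id85) recv 64: drop; pos0(id64) recv 85: fwd
Round 3: pos1(id38) recv 85: fwd
Round 4: pos2(id85) recv 85: ELECTED
Message ID 64 originates at pos 0; dropped at pos 2 in round 2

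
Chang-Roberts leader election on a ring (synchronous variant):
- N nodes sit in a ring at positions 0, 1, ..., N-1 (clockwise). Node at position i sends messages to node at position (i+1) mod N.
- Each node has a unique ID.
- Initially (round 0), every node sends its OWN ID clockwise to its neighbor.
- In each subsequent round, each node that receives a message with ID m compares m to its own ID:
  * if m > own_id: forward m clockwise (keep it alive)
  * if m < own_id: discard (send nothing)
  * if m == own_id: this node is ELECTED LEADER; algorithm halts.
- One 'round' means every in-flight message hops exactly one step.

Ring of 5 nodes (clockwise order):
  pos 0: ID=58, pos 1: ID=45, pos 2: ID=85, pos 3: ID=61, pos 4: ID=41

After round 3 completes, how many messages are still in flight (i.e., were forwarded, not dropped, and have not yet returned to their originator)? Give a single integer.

Answer: 2

Derivation:
Round 1: pos1(id45) recv 58: fwd; pos2(id85) recv 45: drop; pos3(id61) recv 85: fwd; pos4(id41) recv 61: fwd; pos0(id58) recv 41: drop
Round 2: pos2(id85) recv 58: drop; pos4(id41) recv 85: fwd; pos0(id58) recv 61: fwd
Round 3: pos0(id58) recv 85: fwd; pos1(id45) recv 61: fwd
After round 3: 2 messages still in flight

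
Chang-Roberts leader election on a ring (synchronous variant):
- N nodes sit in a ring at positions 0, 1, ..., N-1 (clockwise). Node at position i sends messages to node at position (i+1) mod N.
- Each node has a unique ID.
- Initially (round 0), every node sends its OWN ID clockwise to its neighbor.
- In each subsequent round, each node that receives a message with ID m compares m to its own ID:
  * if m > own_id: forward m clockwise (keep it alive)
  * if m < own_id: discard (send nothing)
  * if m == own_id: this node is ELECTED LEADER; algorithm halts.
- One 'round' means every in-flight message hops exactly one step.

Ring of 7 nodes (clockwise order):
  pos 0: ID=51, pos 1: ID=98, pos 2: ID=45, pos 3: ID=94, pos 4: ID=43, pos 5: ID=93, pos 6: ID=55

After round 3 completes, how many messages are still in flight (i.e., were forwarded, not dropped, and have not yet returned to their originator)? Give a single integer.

Answer: 2

Derivation:
Round 1: pos1(id98) recv 51: drop; pos2(id45) recv 98: fwd; pos3(id94) recv 45: drop; pos4(id43) recv 94: fwd; pos5(id93) recv 43: drop; pos6(id55) recv 93: fwd; pos0(id51) recv 55: fwd
Round 2: pos3(id94) recv 98: fwd; pos5(id93) recv 94: fwd; pos0(id51) recv 93: fwd; pos1(id98) recv 55: drop
Round 3: pos4(id43) recv 98: fwd; pos6(id55) recv 94: fwd; pos1(id98) recv 93: drop
After round 3: 2 messages still in flight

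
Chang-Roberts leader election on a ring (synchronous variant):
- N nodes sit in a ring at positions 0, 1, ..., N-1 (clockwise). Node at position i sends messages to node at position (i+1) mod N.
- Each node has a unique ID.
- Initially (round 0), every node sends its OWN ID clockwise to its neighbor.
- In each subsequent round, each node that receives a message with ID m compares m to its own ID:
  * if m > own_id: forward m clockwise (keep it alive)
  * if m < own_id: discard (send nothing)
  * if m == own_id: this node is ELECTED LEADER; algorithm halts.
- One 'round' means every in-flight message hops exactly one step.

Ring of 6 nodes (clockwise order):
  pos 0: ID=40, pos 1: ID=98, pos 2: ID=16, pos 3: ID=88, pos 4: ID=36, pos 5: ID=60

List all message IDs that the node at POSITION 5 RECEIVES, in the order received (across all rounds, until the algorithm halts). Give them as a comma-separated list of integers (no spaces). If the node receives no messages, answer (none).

Round 1: pos1(id98) recv 40: drop; pos2(id16) recv 98: fwd; pos3(id88) recv 16: drop; pos4(id36) recv 88: fwd; pos5(id60) recv 36: drop; pos0(id40) recv 60: fwd
Round 2: pos3(id88) recv 98: fwd; pos5(id60) recv 88: fwd; pos1(id98) recv 60: drop
Round 3: pos4(id36) recv 98: fwd; pos0(id40) recv 88: fwd
Round 4: pos5(id60) recv 98: fwd; pos1(id98) recv 88: drop
Round 5: pos0(id40) recv 98: fwd
Round 6: pos1(id98) recv 98: ELECTED

Answer: 36,88,98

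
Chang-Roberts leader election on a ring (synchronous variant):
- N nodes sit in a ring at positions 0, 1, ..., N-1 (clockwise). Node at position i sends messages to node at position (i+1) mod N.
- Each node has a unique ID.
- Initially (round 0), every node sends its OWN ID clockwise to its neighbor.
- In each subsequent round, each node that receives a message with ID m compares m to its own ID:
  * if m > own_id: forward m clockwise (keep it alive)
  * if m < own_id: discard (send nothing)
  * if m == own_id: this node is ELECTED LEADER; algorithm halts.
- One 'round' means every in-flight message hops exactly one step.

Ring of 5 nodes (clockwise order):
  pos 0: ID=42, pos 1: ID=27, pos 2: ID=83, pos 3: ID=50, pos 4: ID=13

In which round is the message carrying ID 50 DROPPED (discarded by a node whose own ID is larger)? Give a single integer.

Round 1: pos1(id27) recv 42: fwd; pos2(id83) recv 27: drop; pos3(id50) recv 83: fwd; pos4(id13) recv 50: fwd; pos0(id42) recv 13: drop
Round 2: pos2(id83) recv 42: drop; pos4(id13) recv 83: fwd; pos0(id42) recv 50: fwd
Round 3: pos0(id42) recv 83: fwd; pos1(id27) recv 50: fwd
Round 4: pos1(id27) recv 83: fwd; pos2(id83) recv 50: drop
Round 5: pos2(id83) recv 83: ELECTED
Message ID 50 originates at pos 3; dropped at pos 2 in round 4

Answer: 4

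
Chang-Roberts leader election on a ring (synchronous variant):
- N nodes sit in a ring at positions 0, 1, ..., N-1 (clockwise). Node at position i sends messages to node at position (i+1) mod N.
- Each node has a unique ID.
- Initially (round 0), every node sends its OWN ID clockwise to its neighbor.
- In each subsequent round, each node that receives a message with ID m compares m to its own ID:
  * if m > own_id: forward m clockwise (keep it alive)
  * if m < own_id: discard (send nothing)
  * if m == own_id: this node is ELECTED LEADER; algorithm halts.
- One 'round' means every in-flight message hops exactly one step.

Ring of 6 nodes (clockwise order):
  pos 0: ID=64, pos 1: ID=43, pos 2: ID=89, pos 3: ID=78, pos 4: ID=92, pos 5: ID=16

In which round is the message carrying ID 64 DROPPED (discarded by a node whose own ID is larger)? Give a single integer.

Answer: 2

Derivation:
Round 1: pos1(id43) recv 64: fwd; pos2(id89) recv 43: drop; pos3(id78) recv 89: fwd; pos4(id92) recv 78: drop; pos5(id16) recv 92: fwd; pos0(id64) recv 16: drop
Round 2: pos2(id89) recv 64: drop; pos4(id92) recv 89: drop; pos0(id64) recv 92: fwd
Round 3: pos1(id43) recv 92: fwd
Round 4: pos2(id89) recv 92: fwd
Round 5: pos3(id78) recv 92: fwd
Round 6: pos4(id92) recv 92: ELECTED
Message ID 64 originates at pos 0; dropped at pos 2 in round 2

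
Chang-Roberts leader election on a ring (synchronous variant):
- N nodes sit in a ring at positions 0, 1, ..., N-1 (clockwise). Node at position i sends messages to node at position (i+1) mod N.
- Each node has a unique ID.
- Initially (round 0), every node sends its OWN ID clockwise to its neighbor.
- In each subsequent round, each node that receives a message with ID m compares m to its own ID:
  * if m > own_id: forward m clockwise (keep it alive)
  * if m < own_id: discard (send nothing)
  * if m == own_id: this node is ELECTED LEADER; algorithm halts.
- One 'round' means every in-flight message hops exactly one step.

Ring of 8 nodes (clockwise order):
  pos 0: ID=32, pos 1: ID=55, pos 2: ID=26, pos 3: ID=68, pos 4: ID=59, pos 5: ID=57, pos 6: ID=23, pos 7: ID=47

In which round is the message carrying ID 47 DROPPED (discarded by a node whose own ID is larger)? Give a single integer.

Answer: 2

Derivation:
Round 1: pos1(id55) recv 32: drop; pos2(id26) recv 55: fwd; pos3(id68) recv 26: drop; pos4(id59) recv 68: fwd; pos5(id57) recv 59: fwd; pos6(id23) recv 57: fwd; pos7(id47) recv 23: drop; pos0(id32) recv 47: fwd
Round 2: pos3(id68) recv 55: drop; pos5(id57) recv 68: fwd; pos6(id23) recv 59: fwd; pos7(id47) recv 57: fwd; pos1(id55) recv 47: drop
Round 3: pos6(id23) recv 68: fwd; pos7(id47) recv 59: fwd; pos0(id32) recv 57: fwd
Round 4: pos7(id47) recv 68: fwd; pos0(id32) recv 59: fwd; pos1(id55) recv 57: fwd
Round 5: pos0(id32) recv 68: fwd; pos1(id55) recv 59: fwd; pos2(id26) recv 57: fwd
Round 6: pos1(id55) recv 68: fwd; pos2(id26) recv 59: fwd; pos3(id68) recv 57: drop
Round 7: pos2(id26) recv 68: fwd; pos3(id68) recv 59: drop
Round 8: pos3(id68) recv 68: ELECTED
Message ID 47 originates at pos 7; dropped at pos 1 in round 2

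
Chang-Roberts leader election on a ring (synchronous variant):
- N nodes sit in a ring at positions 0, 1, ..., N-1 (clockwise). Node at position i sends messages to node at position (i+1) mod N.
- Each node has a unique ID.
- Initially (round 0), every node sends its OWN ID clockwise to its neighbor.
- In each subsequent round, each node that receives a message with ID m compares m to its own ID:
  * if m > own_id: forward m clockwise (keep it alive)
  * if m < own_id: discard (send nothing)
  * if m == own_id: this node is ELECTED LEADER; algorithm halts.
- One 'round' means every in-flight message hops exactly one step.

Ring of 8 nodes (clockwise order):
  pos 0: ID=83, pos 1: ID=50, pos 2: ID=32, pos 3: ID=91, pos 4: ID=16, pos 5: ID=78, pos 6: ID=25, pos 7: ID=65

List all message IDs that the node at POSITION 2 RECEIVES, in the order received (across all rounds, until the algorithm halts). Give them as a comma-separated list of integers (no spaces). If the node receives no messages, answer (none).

Answer: 50,83,91

Derivation:
Round 1: pos1(id50) recv 83: fwd; pos2(id32) recv 50: fwd; pos3(id91) recv 32: drop; pos4(id16) recv 91: fwd; pos5(id78) recv 16: drop; pos6(id25) recv 78: fwd; pos7(id65) recv 25: drop; pos0(id83) recv 65: drop
Round 2: pos2(id32) recv 83: fwd; pos3(id91) recv 50: drop; pos5(id78) recv 91: fwd; pos7(id65) recv 78: fwd
Round 3: pos3(id91) recv 83: drop; pos6(id25) recv 91: fwd; pos0(id83) recv 78: drop
Round 4: pos7(id65) recv 91: fwd
Round 5: pos0(id83) recv 91: fwd
Round 6: pos1(id50) recv 91: fwd
Round 7: pos2(id32) recv 91: fwd
Round 8: pos3(id91) recv 91: ELECTED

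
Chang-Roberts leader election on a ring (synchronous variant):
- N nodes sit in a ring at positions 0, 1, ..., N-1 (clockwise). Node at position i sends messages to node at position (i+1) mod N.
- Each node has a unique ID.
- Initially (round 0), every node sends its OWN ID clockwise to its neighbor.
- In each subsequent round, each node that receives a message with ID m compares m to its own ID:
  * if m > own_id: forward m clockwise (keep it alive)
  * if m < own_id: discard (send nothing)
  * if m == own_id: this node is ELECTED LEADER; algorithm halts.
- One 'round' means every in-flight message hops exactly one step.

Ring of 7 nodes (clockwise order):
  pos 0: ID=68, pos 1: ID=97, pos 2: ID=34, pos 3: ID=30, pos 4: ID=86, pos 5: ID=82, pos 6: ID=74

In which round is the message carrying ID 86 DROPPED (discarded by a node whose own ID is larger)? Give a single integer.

Answer: 4

Derivation:
Round 1: pos1(id97) recv 68: drop; pos2(id34) recv 97: fwd; pos3(id30) recv 34: fwd; pos4(id86) recv 30: drop; pos5(id82) recv 86: fwd; pos6(id74) recv 82: fwd; pos0(id68) recv 74: fwd
Round 2: pos3(id30) recv 97: fwd; pos4(id86) recv 34: drop; pos6(id74) recv 86: fwd; pos0(id68) recv 82: fwd; pos1(id97) recv 74: drop
Round 3: pos4(id86) recv 97: fwd; pos0(id68) recv 86: fwd; pos1(id97) recv 82: drop
Round 4: pos5(id82) recv 97: fwd; pos1(id97) recv 86: drop
Round 5: pos6(id74) recv 97: fwd
Round 6: pos0(id68) recv 97: fwd
Round 7: pos1(id97) recv 97: ELECTED
Message ID 86 originates at pos 4; dropped at pos 1 in round 4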